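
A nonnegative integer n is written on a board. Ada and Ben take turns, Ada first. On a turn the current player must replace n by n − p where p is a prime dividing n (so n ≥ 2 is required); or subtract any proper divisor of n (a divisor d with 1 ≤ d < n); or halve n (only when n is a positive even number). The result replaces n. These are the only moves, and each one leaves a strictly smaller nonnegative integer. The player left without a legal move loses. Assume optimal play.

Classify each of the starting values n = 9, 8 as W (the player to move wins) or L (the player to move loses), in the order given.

Work bottom-up. With no move the player to move loses. Otherwise the position is W if at least one move leads to an L position for the opponent, and L if every move leads to a W.
n=0: no move → L
n=1: no move → L
n=2: W (go to 0, an L position)
n=3: W (go to 0, an L position)
n=4: L (options 2(W), 3(W) are all W)
n=5: W (go to 0, an L position)
n=6: W (go to 4, an L position)
n=7: W (go to 0, an L position)
n=8: W (go to 4, an L position)
n=9: L (options 6(W), 8(W) are all W)

9: L, 8: W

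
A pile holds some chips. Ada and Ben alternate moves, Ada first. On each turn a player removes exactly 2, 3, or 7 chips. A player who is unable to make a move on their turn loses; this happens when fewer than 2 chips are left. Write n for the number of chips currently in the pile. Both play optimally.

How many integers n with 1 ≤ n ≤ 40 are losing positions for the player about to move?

16

Build the W/L table. Terminal = L. A non-terminal position is W if it has a move to some L; otherwise it is L.
n=0: no move → L
n=1: no move → L
n=2: →0(L), so W
n=3: →1(L), so W
n=4: →1(L), so W
n=5: →3(W), 2(W) — all W, so L
n=6: →4(W), 3(W) — all W, so L
n=7: →5(L), so W
n=8: →6(L), so W
n=9: →6(L), so W
n=10: →8(W), 7(W), 3(W) — all W, so L
n=11: →9(W), 8(W), 4(W) — all W, so L
n=12: →10(L), so W
n=13: →11(L), so W
n=14: →11(L), so W
n=15: →13(W), 12(W), 8(W) — all W, so L
n=16: →14(W), 13(W), 9(W) — all W, so L
n=17: →15(L), so W
n=18: →16(L), so W
n=19: →16(L), so W
n=20: →18(W), 17(W), 13(W) — all W, so L
n=21: →19(W), 18(W), 14(W) — all W, so L
n=22: →20(L), so W
n=23: →21(L), so W
n=24: →21(L), so W
n=25: →23(W), 22(W), 18(W) — all W, so L
n=26: →24(W), 23(W), 19(W) — all W, so L
n=27: →25(L), so W
n=28: →26(L), so W
n=29: →26(L), so W
n=30: →28(W), 27(W), 23(W) — all W, so L
n=31: →29(W), 28(W), 24(W) — all W, so L
n=32: →30(L), so W
n=33: →31(L), so W
n=34: →31(L), so W
n=35: →33(W), 32(W), 28(W) — all W, so L
n=36: →34(W), 33(W), 29(W) — all W, so L
n=37: →35(L), so W
n=38: →36(L), so W
n=39: →36(L), so W
n=40: →38(W), 37(W), 33(W) — all W, so L
L entries with 1 ≤ n ≤ 40 (n=0 is outside the asked range and is not counted): n = 1, 5, 6, 10, 11, 15, 16, 20, 21, 25, 26, 30, 31, 35, 36, 40; that makes 16.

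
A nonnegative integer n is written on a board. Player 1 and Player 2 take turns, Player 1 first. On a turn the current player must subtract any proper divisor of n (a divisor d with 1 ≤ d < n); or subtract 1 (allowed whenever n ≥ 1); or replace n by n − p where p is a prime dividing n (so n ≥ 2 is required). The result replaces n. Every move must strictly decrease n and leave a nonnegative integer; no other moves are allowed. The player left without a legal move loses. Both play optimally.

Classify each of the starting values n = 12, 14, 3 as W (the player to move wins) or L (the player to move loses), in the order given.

12: W, 14: L, 3: W

Build the W/L table. Terminal = L. A non-terminal position is W if it has a move to some L; otherwise it is L.
n=0: no move → L
n=1: can move to 0, which is L ⇒ W
n=2: can move to 0, which is L ⇒ W
n=3: can move to 0, which is L ⇒ W
n=4: moves to 2(W), 3(W); every one is W ⇒ L
n=5: can move to 0, which is L ⇒ W
n=6: can move to 4, which is L ⇒ W
n=7: can move to 0, which is L ⇒ W
n=8: can move to 4, which is L ⇒ W
n=9: moves to 6(W), 8(W); every one is W ⇒ L
n=10: can move to 9, which is L ⇒ W
n=11: can move to 0, which is L ⇒ W
n=12: can move to 9, which is L ⇒ W
n=13: can move to 0, which is L ⇒ W
n=14: moves to 7(W), 12(W), 13(W); every one is W ⇒ L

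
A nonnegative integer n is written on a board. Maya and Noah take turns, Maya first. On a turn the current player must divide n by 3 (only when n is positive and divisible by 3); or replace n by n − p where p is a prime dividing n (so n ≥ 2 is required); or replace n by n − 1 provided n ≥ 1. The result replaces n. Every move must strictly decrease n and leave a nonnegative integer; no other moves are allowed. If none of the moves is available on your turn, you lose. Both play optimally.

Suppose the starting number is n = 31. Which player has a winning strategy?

Maya wins.

Work bottom-up. With no move the player to move loses. Otherwise the position is W if at least one move leads to an L position for the opponent, and L if every move leads to a W.
n=0: no move → L
n=1: W (go to 0, an L position)
n=2: W (go to 0, an L position)
n=3: W (go to 0, an L position)
n=4: L (options 2(W), 3(W) are all W)
n=5: W (go to 0, an L position)
n=6: W (go to 4, an L position)
n=7: W (go to 0, an L position)
n=8: L (options 6(W), 7(W) are all W)
n=9: W (go to 8, an L position)
n=10: W (go to 8, an L position)
n=11: W (go to 0, an L position)
n=12: W (go to 4, an L position)
n=13: W (go to 0, an L position)
n=14: L (options 7(W), 12(W), 13(W) are all W)
n=15: W (go to 14, an L position)
n=16: W (go to 14, an L position)
n=17: W (go to 0, an L position)
n=18: L (options 6(W), 15(W), 16(W), 17(W) are all W)
n=19: W (go to 0, an L position)
n=20: W (go to 18, an L position)
n=21: W (go to 14, an L position)
n=22: L (options 11(W), 20(W), 21(W) are all W)
n=23: W (go to 0, an L position)
n=24: W (go to 8, an L position)
n=25: L (options 20(W), 24(W) are all W)
n=26: W (go to 25, an L position)
n=27: L (options 9(W), 24(W), 26(W) are all W)
n=28: W (go to 27, an L position)
n=29: W (go to 0, an L position)
n=30: W (go to 25, an L position)
n=31: W (go to 0, an L position)
From 31 Maya can move to 0, reaching an L position.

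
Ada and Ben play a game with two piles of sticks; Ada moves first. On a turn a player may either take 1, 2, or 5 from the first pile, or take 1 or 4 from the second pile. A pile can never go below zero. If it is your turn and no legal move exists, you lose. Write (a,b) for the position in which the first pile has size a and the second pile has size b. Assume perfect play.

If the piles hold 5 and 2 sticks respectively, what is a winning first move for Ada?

Use the standard recursion: the mover loses at a terminal position; elsewhere, the mover wins exactly when some move hands the opponent an L position.
No move ever increases a pile, so every position that can arise here has a ≤ 5 and b ≤ 2; it is enough to label the cells with 0 ≤ a ≤ 5 and 0 ≤ b ≤ 2.
Every move lowers a or b (never raises either), so fill the grid row by row in increasing a, and left to right within a row: each cell's successors are then already labelled.
      b=0  b=1  b=2
a=0:    L    W    L
a=1:    W    L    W
a=2:    W    W    W
a=3:    L    W    L
a=4:    W    L    W
a=5:    W    W    W
Cells with no legal move (terminal, hence L): (0,0).
The remaining L cells, each justified by listing all of its moves:
(0,2): →(0,1)(W) only, which is W, so L
(1,1): →(0,1)(W), (1,0)(W) — all W, so L
(3,0): →(2,0)(W), (1,0)(W) — all W, so L
(3,2): →(2,2)(W), (1,2)(W), (3,1)(W) — all W, so L
(4,1): →(3,1)(W), (2,1)(W), (4,0)(W) — all W, so L
Every other cell has at least one move into one of the L cells above, so it is W.
From (5,2), the L positions reachable in one move are: (3,2), (0,2). Any move reaching one of these is winning.

Move to (3,2).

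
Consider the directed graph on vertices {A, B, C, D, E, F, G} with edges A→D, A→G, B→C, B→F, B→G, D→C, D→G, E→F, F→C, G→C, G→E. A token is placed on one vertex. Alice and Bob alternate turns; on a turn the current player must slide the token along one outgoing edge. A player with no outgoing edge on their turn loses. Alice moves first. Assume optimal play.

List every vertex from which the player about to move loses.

Label each position W (a win for the player to move) or L (a loss). A position with no legal move is L; any other position is W exactly when some move reaches an L, and L when every move reaches a W.
Every edge goes from a vertex to one that appears earlier in the order C, F, E, G, B, D, A, so processing vertices in that order labels each vertex after all of its successors.
C: no outgoing edge → L
F: W (go to C, an L position)
E: L (sole option F(W) is W)
G: W (go to E, an L position)
B: W (go to C, an L position)
D: W (go to C, an L position)
A: L (options D(W), G(W) are all W)
The losing starting vertices are exactly the entries labelled L in this table (3 of them).

A, C, E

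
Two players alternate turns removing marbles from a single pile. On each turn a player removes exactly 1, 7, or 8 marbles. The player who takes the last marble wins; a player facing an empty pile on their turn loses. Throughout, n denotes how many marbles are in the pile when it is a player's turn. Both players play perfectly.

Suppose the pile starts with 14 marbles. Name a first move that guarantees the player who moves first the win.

Use the standard recursion: the mover loses at a terminal position; elsewhere, the mover wins exactly when some move hands the opponent an L position.
n=0: no move → L
n=1: →0(L), so W
n=2: →1(W) only, which is W, so L
n=3: →2(L), so W
n=4: →3(W) only, which is W, so L
n=5: →4(L), so W
n=6: →5(W) only, which is W, so L
n=7: →6(L), so W
n=8: →0(L), so W
n=9: →2(L), so W
n=10: →2(L), so W
n=11: →4(L), so W
n=12: →4(L), so W
n=13: →6(L), so W
n=14: →6(L), so W
From 14, the L positions reachable in one move are: 6.

Remove 8, leaving 6.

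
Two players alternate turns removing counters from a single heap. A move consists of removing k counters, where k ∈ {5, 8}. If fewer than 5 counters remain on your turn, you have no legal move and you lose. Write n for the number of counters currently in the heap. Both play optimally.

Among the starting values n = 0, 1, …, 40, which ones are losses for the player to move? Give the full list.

Work bottom-up. With no move the player to move loses. Otherwise the position is W if at least one move leads to an L position for the opponent, and L if every move leads to a W.
n=0: no move → L
n=1: no move → L
n=2: no move → L
n=3: no move → L
n=4: no move → L
n=5: reaches L-position 0 → W
n=6: reaches L-position 1 → W
n=7: reaches L-position 2 → W
n=8: reaches L-position 3 → W
n=9: reaches L-position 4 → W
n=10: reaches L-position 2 → W
n=11: reaches L-position 3 → W
n=12: reaches L-position 4 → W
n=13: only reaches 8(W), 5(W), all W → L
n=14: only reaches 9(W), 6(W), all W → L
n=15: only reaches 10(W), 7(W), all W → L
n=16: only reaches 11(W), 8(W), all W → L
n=17: only reaches 12(W), 9(W), all W → L
n=18: reaches L-position 13 → W
n=19: reaches L-position 14 → W
n=20: reaches L-position 15 → W
n=21: reaches L-position 16 → W
n=22: reaches L-position 17 → W
n=23: reaches L-position 15 → W
n=24: reaches L-position 16 → W
n=25: reaches L-position 17 → W
n=26: only reaches 21(W), 18(W), all W → L
n=27: only reaches 22(W), 19(W), all W → L
n=28: only reaches 23(W), 20(W), all W → L
n=29: only reaches 24(W), 21(W), all W → L
n=30: only reaches 25(W), 22(W), all W → L
n=31: reaches L-position 26 → W
n=32: reaches L-position 27 → W
n=33: reaches L-position 28 → W
n=34: reaches L-position 29 → W
n=35: reaches L-position 30 → W
n=36: reaches L-position 28 → W
n=37: reaches L-position 29 → W
n=38: reaches L-position 30 → W
n=39: only reaches 34(W), 31(W), all W → L
n=40: only reaches 35(W), 32(W), all W → L
The losing starting values of n are exactly the entries labelled L in this table (17 of them).

0, 1, 2, 3, 4, 13, 14, 15, 16, 17, 26, 27, 28, 29, 30, 39, 40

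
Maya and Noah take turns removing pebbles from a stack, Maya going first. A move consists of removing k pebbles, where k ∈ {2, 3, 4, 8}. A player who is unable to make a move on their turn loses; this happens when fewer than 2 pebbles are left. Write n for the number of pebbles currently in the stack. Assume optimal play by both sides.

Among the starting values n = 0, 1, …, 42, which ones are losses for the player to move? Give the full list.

Use the standard recursion: the mover loses at a terminal position; elsewhere, the mover wins exactly when some move hands the opponent an L position.
n=0: no move → L
n=1: no move → L
n=2: →0(L), so W
n=3: →1(L), so W
n=4: →1(L), so W
n=5: →1(L), so W
n=6: →4(W), 3(W), 2(W) — all W, so L
n=7: →5(W), 4(W), 3(W) — all W, so L
n=8: →6(L), so W
n=9: →7(L), so W
n=10: →7(L), so W
n=11: →7(L), so W
n=12: →10(W), 9(W), 8(W), 4(W) — all W, so L
n=13: →11(W), 10(W), 9(W), 5(W) — all W, so L
n=14: →12(L), so W
n=15: →13(L), so W
n=16: →13(L), so W
n=17: →13(L), so W
n=18: →16(W), 15(W), 14(W), 10(W) — all W, so L
n=19: →17(W), 16(W), 15(W), 11(W) — all W, so L
n=20: →18(L), so W
n=21: →19(L), so W
n=22: →19(L), so W
n=23: →19(L), so W
n=24: →22(W), 21(W), 20(W), 16(W) — all W, so L
n=25: →23(W), 22(W), 21(W), 17(W) — all W, so L
n=26: →24(L), so W
n=27: →25(L), so W
n=28: →25(L), so W
n=29: →25(L), so W
n=30: →28(W), 27(W), 26(W), 22(W) — all W, so L
n=31: →29(W), 28(W), 27(W), 23(W) — all W, so L
n=32: →30(L), so W
n=33: →31(L), so W
n=34: →31(L), so W
n=35: →31(L), so W
n=36: →34(W), 33(W), 32(W), 28(W) — all W, so L
n=37: →35(W), 34(W), 33(W), 29(W) — all W, so L
n=38: →36(L), so W
n=39: →37(L), so W
n=40: →37(L), so W
n=41: →37(L), so W
n=42: →40(W), 39(W), 38(W), 34(W) — all W, so L
Reading off the rows marked L gives the requested list; there are 15 such values of n.

0, 1, 6, 7, 12, 13, 18, 19, 24, 25, 30, 31, 36, 37, 42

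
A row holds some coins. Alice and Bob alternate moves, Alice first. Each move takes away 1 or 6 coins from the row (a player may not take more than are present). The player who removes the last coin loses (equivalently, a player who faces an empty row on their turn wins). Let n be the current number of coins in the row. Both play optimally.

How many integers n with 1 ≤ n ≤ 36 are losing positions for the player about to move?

16

Build the W/L table. Terminal = W. A non-terminal position is W if it has a move to some L; otherwise it is L.
n=0: no move; the opponent has just taken the last coin and therefore loses → W
n=1: the only move is to 0(W), a W ⇒ L
n=2: can move to 1, which is L ⇒ W
n=3: the only move is to 2(W), a W ⇒ L
n=4: can move to 3, which is L ⇒ W
n=5: the only move is to 4(W), a W ⇒ L
n=6: can move to 5, which is L ⇒ W
n=7: can move to 1, which is L ⇒ W
n=8: moves to 7(W), 2(W); every one is W ⇒ L
n=9: can move to 8, which is L ⇒ W
n=10: moves to 9(W), 4(W); every one is W ⇒ L
n=11: can move to 10, which is L ⇒ W
n=12: moves to 11(W), 6(W); every one is W ⇒ L
n=13: can move to 12, which is L ⇒ W
n=14: can move to 8, which is L ⇒ W
n=15: moves to 14(W), 9(W); every one is W ⇒ L
n=16: can move to 15, which is L ⇒ W
n=17: moves to 16(W), 11(W); every one is W ⇒ L
n=18: can move to 17, which is L ⇒ W
n=19: moves to 18(W), 13(W); every one is W ⇒ L
n=20: can move to 19, which is L ⇒ W
n=21: can move to 15, which is L ⇒ W
n=22: moves to 21(W), 16(W); every one is W ⇒ L
n=23: can move to 22, which is L ⇒ W
n=24: moves to 23(W), 18(W); every one is W ⇒ L
n=25: can move to 24, which is L ⇒ W
n=26: moves to 25(W), 20(W); every one is W ⇒ L
n=27: can move to 26, which is L ⇒ W
n=28: can move to 22, which is L ⇒ W
n=29: moves to 28(W), 23(W); every one is W ⇒ L
n=30: can move to 29, which is L ⇒ W
n=31: moves to 30(W), 25(W); every one is W ⇒ L
n=32: can move to 31, which is L ⇒ W
n=33: moves to 32(W), 27(W); every one is W ⇒ L
n=34: can move to 33, which is L ⇒ W
n=35: can move to 29, which is L ⇒ W
n=36: moves to 35(W), 30(W); every one is W ⇒ L
L entries with 1 ≤ n ≤ 36 (the range starts at n=1): n = 1, 3, 5, 8, 10, 12, 15, 17, 19, 22, 24, 26, 29, 31, 33, 36; that makes 16.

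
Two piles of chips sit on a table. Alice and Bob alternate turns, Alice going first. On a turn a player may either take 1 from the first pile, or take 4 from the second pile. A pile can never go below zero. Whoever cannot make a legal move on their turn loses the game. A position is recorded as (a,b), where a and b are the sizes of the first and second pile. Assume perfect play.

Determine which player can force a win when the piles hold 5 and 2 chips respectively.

Use the standard recursion: the mover loses at a terminal position; elsewhere, the mover wins exactly when some move hands the opponent an L position.
No move ever increases a pile, so every position that can arise here has a ≤ 5 and b ≤ 2; it is enough to label the cells with 0 ≤ a ≤ 5 and 0 ≤ b ≤ 2.
Every move lowers a or b (never raises either), so fill the grid row by row in increasing a, and left to right within a row: each cell's successors are then already labelled.
      b=0  b=1  b=2
a=0:    L    L    L
a=1:    W    W    W
a=2:    L    L    L
a=3:    W    W    W
a=4:    L    L    L
a=5:    W    W    W
Cells with no legal move (terminal, hence L): (0,0), (0,1), (0,2).
The remaining L cells, each justified by listing all of its moves:
(2,0): L (sole option (1,0)(W) is W)
(2,1): L (sole option (1,1)(W) is W)
(2,2): L (sole option (1,2)(W) is W)
(4,0): L (sole option (3,0)(W) is W)
(4,1): L (sole option (3,1)(W) is W)
(4,2): L (sole option (3,2)(W) is W)
Every other cell has at least one move into one of the L cells above, so it is W.
From (5,2) Alice can move to (4,2), reaching an L position.

Alice wins.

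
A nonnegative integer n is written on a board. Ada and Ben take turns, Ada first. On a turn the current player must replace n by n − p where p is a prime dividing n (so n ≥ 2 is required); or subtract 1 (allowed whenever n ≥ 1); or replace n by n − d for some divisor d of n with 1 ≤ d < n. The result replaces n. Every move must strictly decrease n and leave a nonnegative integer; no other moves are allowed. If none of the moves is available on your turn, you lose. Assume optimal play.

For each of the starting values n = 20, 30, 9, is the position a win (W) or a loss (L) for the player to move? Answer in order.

20: L, 30: W, 9: L

Work bottom-up. With no move the player to move loses. Otherwise the position is W if at least one move leads to an L position for the opponent, and L if every move leads to a W.
n=0: no move → L
n=1: can move to 0, which is L ⇒ W
n=2: can move to 0, which is L ⇒ W
n=3: can move to 0, which is L ⇒ W
n=4: moves to 2(W), 3(W); every one is W ⇒ L
n=5: can move to 0, which is L ⇒ W
n=6: can move to 4, which is L ⇒ W
n=7: can move to 0, which is L ⇒ W
n=8: can move to 4, which is L ⇒ W
n=9: moves to 6(W), 8(W); every one is W ⇒ L
n=10: can move to 9, which is L ⇒ W
n=11: can move to 0, which is L ⇒ W
n=12: can move to 9, which is L ⇒ W
n=13: can move to 0, which is L ⇒ W
n=14: moves to 7(W), 12(W), 13(W); every one is W ⇒ L
n=15: can move to 14, which is L ⇒ W
n=16: can move to 14, which is L ⇒ W
n=17: can move to 0, which is L ⇒ W
n=18: can move to 9, which is L ⇒ W
n=19: can move to 0, which is L ⇒ W
n=20: moves to 10(W), 15(W), 16(W), 18(W), 19(W); every one is W ⇒ L
n=21: can move to 14, which is L ⇒ W
n=22: can move to 20, which is L ⇒ W
n=23: can move to 0, which is L ⇒ W
n=24: can move to 20, which is L ⇒ W
n=25: can move to 20, which is L ⇒ W
n=26: moves to 13(W), 24(W), 25(W); every one is W ⇒ L
n=27: can move to 26, which is L ⇒ W
n=28: can move to 14, which is L ⇒ W
n=29: can move to 0, which is L ⇒ W
n=30: can move to 20, which is L ⇒ W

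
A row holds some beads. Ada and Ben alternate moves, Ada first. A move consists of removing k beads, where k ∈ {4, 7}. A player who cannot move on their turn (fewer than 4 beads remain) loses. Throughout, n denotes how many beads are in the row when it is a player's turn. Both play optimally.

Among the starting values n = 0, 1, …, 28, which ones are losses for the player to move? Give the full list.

0, 1, 2, 3, 11, 12, 13, 14, 22, 23, 24, 25

Work bottom-up. With no move the player to move loses. Otherwise the position is W if at least one move leads to an L position for the opponent, and L if every move leads to a W.
n=0: no move → L
n=1: no move → L
n=2: no move → L
n=3: no move → L
n=4: W (go to 0, an L position)
n=5: W (go to 1, an L position)
n=6: W (go to 2, an L position)
n=7: W (go to 3, an L position)
n=8: W (go to 1, an L position)
n=9: W (go to 2, an L position)
n=10: W (go to 3, an L position)
n=11: L (options 7(W), 4(W) are all W)
n=12: L (options 8(W), 5(W) are all W)
n=13: L (options 9(W), 6(W) are all W)
n=14: L (options 10(W), 7(W) are all W)
n=15: W (go to 11, an L position)
n=16: W (go to 12, an L position)
n=17: W (go to 13, an L position)
n=18: W (go to 14, an L position)
n=19: W (go to 12, an L position)
n=20: W (go to 13, an L position)
n=21: W (go to 14, an L position)
n=22: L (options 18(W), 15(W) are all W)
n=23: L (options 19(W), 16(W) are all W)
n=24: L (options 20(W), 17(W) are all W)
n=25: L (options 21(W), 18(W) are all W)
n=26: W (go to 22, an L position)
n=27: W (go to 23, an L position)
n=28: W (go to 24, an L position)
The losing starting values of n are exactly the entries labelled L in this table (12 of them).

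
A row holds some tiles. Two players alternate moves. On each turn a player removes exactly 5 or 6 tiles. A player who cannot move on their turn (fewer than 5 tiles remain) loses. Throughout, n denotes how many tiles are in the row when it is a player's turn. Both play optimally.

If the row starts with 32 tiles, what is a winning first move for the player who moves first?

Remove 6, leaving 26.

Work bottom-up. With no move the player to move loses. Otherwise the position is W if at least one move leads to an L position for the opponent, and L if every move leads to a W.
n=0: no move → L
n=1: no move → L
n=2: no move → L
n=3: no move → L
n=4: no move → L
n=5: W (go to 0, an L position)
n=6: W (go to 1, an L position)
n=7: W (go to 2, an L position)
n=8: W (go to 3, an L position)
n=9: W (go to 4, an L position)
n=10: W (go to 4, an L position)
n=11: L (options 6(W), 5(W) are all W)
n=12: L (options 7(W), 6(W) are all W)
n=13: L (options 8(W), 7(W) are all W)
n=14: L (options 9(W), 8(W) are all W)
n=15: L (options 10(W), 9(W) are all W)
n=16: W (go to 11, an L position)
n=17: W (go to 12, an L position)
n=18: W (go to 13, an L position)
n=19: W (go to 14, an L position)
n=20: W (go to 15, an L position)
n=21: W (go to 15, an L position)
n=22: L (options 17(W), 16(W) are all W)
n=23: L (options 18(W), 17(W) are all W)
n=24: L (options 19(W), 18(W) are all W)
n=25: L (options 20(W), 19(W) are all W)
n=26: L (options 21(W), 20(W) are all W)
n=27: W (go to 22, an L position)
n=28: W (go to 23, an L position)
n=29: W (go to 24, an L position)
n=30: W (go to 25, an L position)
n=31: W (go to 26, an L position)
n=32: W (go to 26, an L position)
From 32, the L positions reachable in one move are: 26.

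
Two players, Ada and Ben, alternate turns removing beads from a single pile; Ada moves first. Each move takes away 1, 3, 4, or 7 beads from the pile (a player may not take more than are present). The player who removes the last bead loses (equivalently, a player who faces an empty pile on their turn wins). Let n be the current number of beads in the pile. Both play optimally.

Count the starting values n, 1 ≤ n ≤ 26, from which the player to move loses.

7

Positions with no move are W. A position that does have a move is losing for the player to move precisely when every available move leads to a winning position for the opponent. Fill in the labels:
n=0: no move; the opponent has just taken the last bead and therefore loses → W
n=1: L (sole option 0(W) is W)
n=2: W (go to 1, an L position)
n=3: L (options 2(W), 0(W) are all W)
n=4: W (go to 3, an L position)
n=5: W (go to 1, an L position)
n=6: W (go to 3, an L position)
n=7: W (go to 3, an L position)
n=8: W (go to 1, an L position)
n=9: L (options 8(W), 6(W), 5(W), 2(W) are all W)
n=10: W (go to 9, an L position)
n=11: L (options 10(W), 8(W), 7(W), 4(W) are all W)
n=12: W (go to 11, an L position)
n=13: W (go to 9, an L position)
n=14: W (go to 11, an L position)
n=15: W (go to 11, an L position)
n=16: W (go to 9, an L position)
n=17: L (options 16(W), 14(W), 13(W), 10(W) are all W)
n=18: W (go to 17, an L position)
n=19: L (options 18(W), 16(W), 15(W), 12(W) are all W)
n=20: W (go to 19, an L position)
n=21: W (go to 17, an L position)
n=22: W (go to 19, an L position)
n=23: W (go to 19, an L position)
n=24: W (go to 17, an L position)
n=25: L (options 24(W), 22(W), 21(W), 18(W) are all W)
n=26: W (go to 25, an L position)
L entries with 1 ≤ n ≤ 26 (the range starts at n=1): n = 1, 3, 9, 11, 17, 19, 25; that makes 7.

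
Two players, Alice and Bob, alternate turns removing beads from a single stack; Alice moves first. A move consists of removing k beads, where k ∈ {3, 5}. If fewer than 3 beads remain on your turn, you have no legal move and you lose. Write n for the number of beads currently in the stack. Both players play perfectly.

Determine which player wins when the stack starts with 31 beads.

Alice wins.

Positions with no move are L. A position that does have a move is losing for the player to move precisely when every available move leads to a winning position for the opponent. Fill in the labels:
n=0: no move → L
n=1: no move → L
n=2: no move → L
n=3: can move to 0, which is L ⇒ W
n=4: can move to 1, which is L ⇒ W
n=5: can move to 2, which is L ⇒ W
n=6: can move to 1, which is L ⇒ W
n=7: can move to 2, which is L ⇒ W
n=8: moves to 5(W), 3(W); every one is W ⇒ L
n=9: moves to 6(W), 4(W); every one is W ⇒ L
n=10: moves to 7(W), 5(W); every one is W ⇒ L
n=11: can move to 8, which is L ⇒ W
n=12: can move to 9, which is L ⇒ W
n=13: can move to 10, which is L ⇒ W
n=14: can move to 9, which is L ⇒ W
n=15: can move to 10, which is L ⇒ W
n=16: moves to 13(W), 11(W); every one is W ⇒ L
n=17: moves to 14(W), 12(W); every one is W ⇒ L
n=18: moves to 15(W), 13(W); every one is W ⇒ L
n=19: can move to 16, which is L ⇒ W
n=20: can move to 17, which is L ⇒ W
n=21: can move to 18, which is L ⇒ W
n=22: can move to 17, which is L ⇒ W
n=23: can move to 18, which is L ⇒ W
n=24: moves to 21(W), 19(W); every one is W ⇒ L
n=25: moves to 22(W), 20(W); every one is W ⇒ L
n=26: moves to 23(W), 21(W); every one is W ⇒ L
n=27: can move to 24, which is L ⇒ W
n=28: can move to 25, which is L ⇒ W
n=29: can move to 26, which is L ⇒ W
n=30: can move to 25, which is L ⇒ W
n=31: can move to 26, which is L ⇒ W
From 31 Alice can remove 5, leaving 26, reaching an L position.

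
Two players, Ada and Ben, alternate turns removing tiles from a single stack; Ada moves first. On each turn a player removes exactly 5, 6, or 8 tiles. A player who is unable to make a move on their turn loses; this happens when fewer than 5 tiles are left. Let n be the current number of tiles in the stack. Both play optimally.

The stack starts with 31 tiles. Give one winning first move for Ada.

Remove 5, leaving 26.

Use the standard recursion: the mover loses at a terminal position; elsewhere, the mover wins exactly when some move hands the opponent an L position.
n=0: no move → L
n=1: no move → L
n=2: no move → L
n=3: no move → L
n=4: no move → L
n=5: reaches L-position 0 → W
n=6: reaches L-position 1 → W
n=7: reaches L-position 2 → W
n=8: reaches L-position 3 → W
n=9: reaches L-position 4 → W
n=10: reaches L-position 4 → W
n=11: reaches L-position 3 → W
n=12: reaches L-position 4 → W
n=13: only reaches 8(W), 7(W), 5(W), all W → L
n=14: only reaches 9(W), 8(W), 6(W), all W → L
n=15: only reaches 10(W), 9(W), 7(W), all W → L
n=16: only reaches 11(W), 10(W), 8(W), all W → L
n=17: only reaches 12(W), 11(W), 9(W), all W → L
n=18: reaches L-position 13 → W
n=19: reaches L-position 14 → W
n=20: reaches L-position 15 → W
n=21: reaches L-position 16 → W
n=22: reaches L-position 17 → W
n=23: reaches L-position 17 → W
n=24: reaches L-position 16 → W
n=25: reaches L-position 17 → W
n=26: only reaches 21(W), 20(W), 18(W), all W → L
n=27: only reaches 22(W), 21(W), 19(W), all W → L
n=28: only reaches 23(W), 22(W), 20(W), all W → L
n=29: only reaches 24(W), 23(W), 21(W), all W → L
n=30: only reaches 25(W), 24(W), 22(W), all W → L
n=31: reaches L-position 26 → W
From 31, the L positions reachable in one move are: 26.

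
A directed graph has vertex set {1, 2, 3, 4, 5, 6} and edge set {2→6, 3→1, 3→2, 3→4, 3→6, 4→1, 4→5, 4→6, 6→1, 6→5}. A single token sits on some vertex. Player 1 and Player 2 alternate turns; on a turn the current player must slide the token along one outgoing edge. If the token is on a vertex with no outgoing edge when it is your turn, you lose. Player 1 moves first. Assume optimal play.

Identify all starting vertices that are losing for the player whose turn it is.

1, 2, 5

Work bottom-up. With no move the player to move loses. Otherwise the position is W if at least one move leads to an L position for the opponent, and L if every move leads to a W.
Every edge goes from a vertex to one that appears earlier in the order 1, 5, 6, 4, 2, 3, so processing vertices in that order labels each vertex after all of its successors.
1: no outgoing edge → L
5: no outgoing edge → L
6: reaches L-position 5 → W
4: reaches L-position 5 → W
2: only reaches 6(W), which is W → L
3: reaches L-position 2 → W
Reading off the rows marked L gives the requested list; there are 3 such vertices.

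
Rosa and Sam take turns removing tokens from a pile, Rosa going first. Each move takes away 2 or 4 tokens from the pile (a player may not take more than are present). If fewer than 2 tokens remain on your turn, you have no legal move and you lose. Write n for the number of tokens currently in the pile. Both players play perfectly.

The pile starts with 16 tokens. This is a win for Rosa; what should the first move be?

Remove 4, leaving 12.

Use the standard recursion: the mover loses at a terminal position; elsewhere, the mover wins exactly when some move hands the opponent an L position.
n=0: no move → L
n=1: no move → L
n=2: W (go to 0, an L position)
n=3: W (go to 1, an L position)
n=4: W (go to 0, an L position)
n=5: W (go to 1, an L position)
n=6: L (options 4(W), 2(W) are all W)
n=7: L (options 5(W), 3(W) are all W)
n=8: W (go to 6, an L position)
n=9: W (go to 7, an L position)
n=10: W (go to 6, an L position)
n=11: W (go to 7, an L position)
n=12: L (options 10(W), 8(W) are all W)
n=13: L (options 11(W), 9(W) are all W)
n=14: W (go to 12, an L position)
n=15: W (go to 13, an L position)
n=16: W (go to 12, an L position)
From 16, the L positions reachable in one move are: 12.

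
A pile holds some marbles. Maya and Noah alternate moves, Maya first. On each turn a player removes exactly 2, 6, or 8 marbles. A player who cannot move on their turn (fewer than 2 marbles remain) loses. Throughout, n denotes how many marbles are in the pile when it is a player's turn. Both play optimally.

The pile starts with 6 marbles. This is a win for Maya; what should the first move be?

Label each position W (a win for the player to move) or L (a loss). A position with no legal move is L; any other position is W exactly when some move reaches an L, and L when every move reaches a W.
n=0: no move → L
n=1: no move → L
n=2: →0(L), so W
n=3: →1(L), so W
n=4: →2(W) only, which is W, so L
n=5: →3(W) only, which is W, so L
n=6: →4(L), so W
From 6, the L positions reachable in one move are: 4, 0. Any move reaching one of these is winning.

Remove 2, leaving 4.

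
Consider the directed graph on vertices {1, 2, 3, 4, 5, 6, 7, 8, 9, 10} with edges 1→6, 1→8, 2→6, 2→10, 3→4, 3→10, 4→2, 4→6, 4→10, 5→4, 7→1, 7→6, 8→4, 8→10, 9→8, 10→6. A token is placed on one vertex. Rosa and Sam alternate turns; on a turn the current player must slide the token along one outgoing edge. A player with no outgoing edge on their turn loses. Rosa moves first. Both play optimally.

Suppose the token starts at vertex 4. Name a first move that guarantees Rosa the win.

Move to 6.

Work bottom-up. With no move the player to move loses. Otherwise the position is W if at least one move leads to an L position for the opponent, and L if every move leads to a W.
Every edge goes from a vertex to one that appears earlier in the order 6, 10, 2, 4, 3, 8, 1, 5, 9, 7, so processing vertices in that order labels each vertex after all of its successors.
6: no outgoing edge → L
10: reaches L-position 6 → W
2: reaches L-position 6 → W
4: reaches L-position 6 → W
3: only reaches 4(W), 10(W), all W → L
8: only reaches 4(W), 10(W), all W → L
1: reaches L-position 8 → W
5: only reaches 4(W), which is W → L
9: reaches L-position 8 → W
7: reaches L-position 6 → W
From 4, the L positions reachable in one move are: 6.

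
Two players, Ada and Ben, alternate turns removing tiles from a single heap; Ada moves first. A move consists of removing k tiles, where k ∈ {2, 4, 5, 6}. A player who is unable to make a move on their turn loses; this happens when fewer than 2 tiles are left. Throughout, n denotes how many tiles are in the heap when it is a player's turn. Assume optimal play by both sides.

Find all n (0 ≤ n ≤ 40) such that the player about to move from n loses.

0, 1, 8, 9, 16, 17, 24, 25, 32, 33, 40

Label each position W (a win for the player to move) or L (a loss). A position with no legal move is L; any other position is W exactly when some move reaches an L, and L when every move reaches a W.
n=0: no move → L
n=1: no move → L
n=2: →0(L), so W
n=3: →1(L), so W
n=4: →0(L), so W
n=5: →1(L), so W
n=6: →1(L), so W
n=7: →1(L), so W
n=8: →6(W), 4(W), 3(W), 2(W) — all W, so L
n=9: →7(W), 5(W), 4(W), 3(W) — all W, so L
n=10: →8(L), so W
n=11: →9(L), so W
n=12: →8(L), so W
n=13: →9(L), so W
n=14: →9(L), so W
n=15: →9(L), so W
n=16: →14(W), 12(W), 11(W), 10(W) — all W, so L
n=17: →15(W), 13(W), 12(W), 11(W) — all W, so L
n=18: →16(L), so W
n=19: →17(L), so W
n=20: →16(L), so W
n=21: →17(L), so W
n=22: →17(L), so W
n=23: →17(L), so W
n=24: →22(W), 20(W), 19(W), 18(W) — all W, so L
n=25: →23(W), 21(W), 20(W), 19(W) — all W, so L
n=26: →24(L), so W
n=27: →25(L), so W
n=28: →24(L), so W
n=29: →25(L), so W
n=30: →25(L), so W
n=31: →25(L), so W
n=32: →30(W), 28(W), 27(W), 26(W) — all W, so L
n=33: →31(W), 29(W), 28(W), 27(W) — all W, so L
n=34: →32(L), so W
n=35: →33(L), so W
n=36: →32(L), so W
n=37: →33(L), so W
n=38: →33(L), so W
n=39: →33(L), so W
n=40: →38(W), 36(W), 35(W), 34(W) — all W, so L
The losing starting values of n are exactly the entries labelled L in this table (11 of them).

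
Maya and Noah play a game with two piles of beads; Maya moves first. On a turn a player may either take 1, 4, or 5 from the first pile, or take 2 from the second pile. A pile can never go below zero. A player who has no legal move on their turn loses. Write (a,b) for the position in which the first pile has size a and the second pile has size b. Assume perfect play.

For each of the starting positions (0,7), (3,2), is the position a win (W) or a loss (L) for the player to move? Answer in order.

(0,7): W, (3,2): L

Work bottom-up. With no move the player to move loses. Otherwise the position is W if at least one move leads to an L position for the opponent, and L if every move leads to a W.
No move ever increases a pile, so every position that can arise here has a ≤ 3 and b ≤ 7; it is enough to label the cells with 0 ≤ a ≤ 3 and 0 ≤ b ≤ 7.
Every move lowers a or b (never raises either), so fill the grid row by row in increasing a, and left to right within a row: each cell's successors are then already labelled.
      b=0  b=1  b=2  b=3  b=4  b=5  b=6  b=7
a=0:    L    L    W    W    L    L    W    W
a=1:    W    W    L    L    W    W    L    L
a=2:    L    L    W    W    L    L    W    W
a=3:    W    W    L    L    W    W    L    L
Cells with no legal move (terminal, hence L): (0,0), (0,1).
The remaining L cells, each justified by listing all of its moves:
(0,4): L (sole option (0,2)(W) is W)
(0,5): L (sole option (0,3)(W) is W)
(1,2): L (options (0,2)(W), (1,0)(W) are all W)
(1,3): L (options (0,3)(W), (1,1)(W) are all W)
(1,6): L (options (0,6)(W), (1,4)(W) are all W)
(1,7): L (options (0,7)(W), (1,5)(W) are all W)
(2,0): L (sole option (1,0)(W) is W)
(2,1): L (sole option (1,1)(W) is W)
(2,4): L (options (1,4)(W), (2,2)(W) are all W)
(2,5): L (options (1,5)(W), (2,3)(W) are all W)
(3,2): L (options (2,2)(W), (3,0)(W) are all W)
(3,3): L (options (2,3)(W), (3,1)(W) are all W)
(3,6): L (options (2,6)(W), (3,4)(W) are all W)
(3,7): L (options (2,7)(W), (3,5)(W) are all W)
Every other cell has at least one move into one of the L cells above, so it is W.
(0,7): the move to (0,5) reaches an L cell, so W
(3,2): one of the L cells justified above, so L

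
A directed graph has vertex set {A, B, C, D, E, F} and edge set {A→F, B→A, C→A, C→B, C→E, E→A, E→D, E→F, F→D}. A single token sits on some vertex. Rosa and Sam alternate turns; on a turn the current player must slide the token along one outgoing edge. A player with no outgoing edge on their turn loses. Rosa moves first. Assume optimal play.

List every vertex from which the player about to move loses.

Label each position W (a win for the player to move) or L (a loss). A position with no legal move is L; any other position is W exactly when some move reaches an L, and L when every move reaches a W.
Every edge goes from a vertex to one that appears earlier in the order D, F, A, E, B, C, so processing vertices in that order labels each vertex after all of its successors.
D: no outgoing edge → L
F: can move to D, which is L ⇒ W
A: the only move is to F(W), a W ⇒ L
E: can move to A, which is L ⇒ W
B: can move to A, which is L ⇒ W
C: can move to A, which is L ⇒ W
Reading off the rows marked L gives the requested list; there are 2 such vertices.

A, D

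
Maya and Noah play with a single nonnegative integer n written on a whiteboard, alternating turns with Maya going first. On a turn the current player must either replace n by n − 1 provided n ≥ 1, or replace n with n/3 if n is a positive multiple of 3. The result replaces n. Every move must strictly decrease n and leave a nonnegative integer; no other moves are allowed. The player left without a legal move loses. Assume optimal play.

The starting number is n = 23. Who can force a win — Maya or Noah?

Maya wins.

Work bottom-up. With no move the player to move loses. Otherwise the position is W if at least one move leads to an L position for the opponent, and L if every move leads to a W.
n=0: no move → L
n=1: →0(L), so W
n=2: →1(W) only, which is W, so L
n=3: →2(L), so W
n=4: →3(W) only, which is W, so L
n=5: →4(L), so W
n=6: →2(L), so W
n=7: →6(W) only, which is W, so L
n=8: →7(L), so W
n=9: →3(W), 8(W) — all W, so L
n=10: →9(L), so W
n=11: →10(W) only, which is W, so L
n=12: →4(L), so W
n=13: →12(W) only, which is W, so L
n=14: →13(L), so W
n=15: →5(W), 14(W) — all W, so L
n=16: →15(L), so W
n=17: →16(W) only, which is W, so L
n=18: →17(L), so W
n=19: →18(W) only, which is W, so L
n=20: →19(L), so W
n=21: →7(L), so W
n=22: →21(W) only, which is W, so L
n=23: →22(L), so W
From 23 Maya can move to 22, reaching an L position.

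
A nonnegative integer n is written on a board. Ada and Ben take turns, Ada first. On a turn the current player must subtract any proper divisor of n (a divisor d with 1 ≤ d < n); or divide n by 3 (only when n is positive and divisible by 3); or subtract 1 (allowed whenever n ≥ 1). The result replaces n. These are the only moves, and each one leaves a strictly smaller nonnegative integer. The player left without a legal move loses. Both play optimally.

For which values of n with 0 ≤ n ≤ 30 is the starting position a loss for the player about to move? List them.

0, 2, 5, 7, 9, 11, 13, 16, 19, 23, 25, 28

Label each position W (a win for the player to move) or L (a loss). A position with no legal move is L; any other position is W exactly when some move reaches an L, and L when every move reaches a W.
n=0: no move → L
n=1: reaches L-position 0 → W
n=2: only reaches 1(W), which is W → L
n=3: reaches L-position 2 → W
n=4: reaches L-position 2 → W
n=5: only reaches 4(W), which is W → L
n=6: reaches L-position 2 → W
n=7: only reaches 6(W), which is W → L
n=8: reaches L-position 7 → W
n=9: only reaches 3(W), 6(W), 8(W), all W → L
n=10: reaches L-position 5 → W
n=11: only reaches 10(W), which is W → L
n=12: reaches L-position 9 → W
n=13: only reaches 12(W), which is W → L
n=14: reaches L-position 7 → W
n=15: reaches L-position 5 → W
n=16: only reaches 8(W), 12(W), 14(W), 15(W), all W → L
n=17: reaches L-position 16 → W
n=18: reaches L-position 9 → W
n=19: only reaches 18(W), which is W → L
n=20: reaches L-position 16 → W
n=21: reaches L-position 7 → W
n=22: reaches L-position 11 → W
n=23: only reaches 22(W), which is W → L
n=24: reaches L-position 16 → W
n=25: only reaches 20(W), 24(W), all W → L
n=26: reaches L-position 13 → W
n=27: reaches L-position 9 → W
n=28: only reaches 14(W), 21(W), 24(W), 26(W), 27(W), all W → L
n=29: reaches L-position 28 → W
n=30: reaches L-position 25 → W
The losing starting values of n are exactly the entries labelled L in this table (12 of them).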